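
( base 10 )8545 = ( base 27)BJD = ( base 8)20541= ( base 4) 2011201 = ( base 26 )CGH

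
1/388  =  1/388 = 0.00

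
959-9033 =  - 8074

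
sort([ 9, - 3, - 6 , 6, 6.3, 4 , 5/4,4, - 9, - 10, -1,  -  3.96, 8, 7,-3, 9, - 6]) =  [- 10, -9, - 6, - 6, - 3.96,-3, - 3,-1,5/4, 4, 4,6,6.3,7 , 8,9, 9] 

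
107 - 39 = 68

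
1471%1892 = 1471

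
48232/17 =2837 + 3/17=2837.18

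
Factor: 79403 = 271^1* 293^1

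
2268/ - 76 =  - 567/19  =  - 29.84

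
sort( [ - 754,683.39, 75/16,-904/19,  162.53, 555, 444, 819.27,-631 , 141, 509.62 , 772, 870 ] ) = [ - 754,-631,-904/19, 75/16, 141, 162.53, 444,509.62,  555,683.39,  772, 819.27,870]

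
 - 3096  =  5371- 8467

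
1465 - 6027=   -  4562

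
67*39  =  2613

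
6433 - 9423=-2990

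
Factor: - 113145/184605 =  - 19/31 =-  19^1*31^( - 1 )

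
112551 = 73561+38990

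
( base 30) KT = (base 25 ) 104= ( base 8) 1165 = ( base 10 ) 629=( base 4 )21311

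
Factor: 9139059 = 3^2*1015451^1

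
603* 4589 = 2767167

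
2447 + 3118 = 5565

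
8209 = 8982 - 773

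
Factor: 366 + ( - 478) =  -112 =- 2^4 * 7^1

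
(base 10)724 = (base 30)O4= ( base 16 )2d4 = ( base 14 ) 39A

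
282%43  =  24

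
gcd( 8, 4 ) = 4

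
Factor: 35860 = 2^2*5^1*11^1*163^1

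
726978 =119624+607354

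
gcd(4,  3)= 1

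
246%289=246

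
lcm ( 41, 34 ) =1394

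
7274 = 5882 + 1392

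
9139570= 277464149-268324579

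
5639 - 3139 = 2500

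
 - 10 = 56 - 66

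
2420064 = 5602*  432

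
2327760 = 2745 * 848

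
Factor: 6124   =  2^2*1531^1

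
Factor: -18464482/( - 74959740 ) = 2^( - 1)*3^( - 2)* 5^( - 1)*17^1*139^1 * 3907^1  *416443^( -1) = 9232241/37479870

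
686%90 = 56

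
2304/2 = 1152= 1152.00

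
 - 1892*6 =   -  11352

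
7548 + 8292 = 15840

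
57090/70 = 5709/7 = 815.57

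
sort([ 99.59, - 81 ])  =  [ - 81,99.59]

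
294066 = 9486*31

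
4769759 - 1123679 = 3646080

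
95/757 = 95/757 = 0.13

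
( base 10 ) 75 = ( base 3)2210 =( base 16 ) 4b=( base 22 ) 39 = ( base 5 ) 300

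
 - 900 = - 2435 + 1535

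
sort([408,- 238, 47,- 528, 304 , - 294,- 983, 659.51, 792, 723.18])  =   [ - 983, -528, - 294, - 238, 47, 304, 408, 659.51, 723.18, 792] 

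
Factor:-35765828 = -2^2*7^1 * 19^1*23^1*37^1*79^1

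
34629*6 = 207774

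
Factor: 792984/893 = 888 = 2^3*3^1*37^1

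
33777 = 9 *3753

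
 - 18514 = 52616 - 71130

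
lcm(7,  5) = 35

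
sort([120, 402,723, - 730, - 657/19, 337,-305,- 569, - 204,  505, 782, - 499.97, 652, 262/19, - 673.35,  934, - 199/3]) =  [ - 730, - 673.35, - 569, - 499.97,-305, - 204, - 199/3,- 657/19, 262/19, 120  ,  337, 402, 505, 652, 723, 782, 934 ]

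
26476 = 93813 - 67337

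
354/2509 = 354/2509 =0.14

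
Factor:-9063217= - 139^1*65203^1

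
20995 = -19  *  (  -  1105 ) 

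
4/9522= 2/4761 = 0.00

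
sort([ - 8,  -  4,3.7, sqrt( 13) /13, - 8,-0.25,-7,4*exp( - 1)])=[ - 8, - 8,-7,  -  4, - 0.25,sqrt(13)/13, 4 * exp( - 1 ), 3.7 ]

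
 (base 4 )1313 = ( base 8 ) 167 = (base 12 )9B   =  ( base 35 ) 3E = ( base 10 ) 119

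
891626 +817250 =1708876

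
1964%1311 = 653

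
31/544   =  31/544 = 0.06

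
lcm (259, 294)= 10878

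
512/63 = 512/63 = 8.13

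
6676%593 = 153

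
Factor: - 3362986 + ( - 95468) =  - 3458454 = - 2^1*3^1*107^1*5387^1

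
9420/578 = 4710/289 = 16.30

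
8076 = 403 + 7673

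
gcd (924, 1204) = 28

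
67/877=67/877 = 0.08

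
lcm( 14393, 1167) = 43179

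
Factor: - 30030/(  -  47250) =3^( - 2 ) *5^ ( -2 )  *11^1 * 13^1 = 143/225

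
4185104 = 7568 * 553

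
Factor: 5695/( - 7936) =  - 2^(-8 )*5^1*17^1*31^(  -  1)*67^1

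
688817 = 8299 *83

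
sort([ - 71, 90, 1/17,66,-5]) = [-71, - 5,1/17, 66,90]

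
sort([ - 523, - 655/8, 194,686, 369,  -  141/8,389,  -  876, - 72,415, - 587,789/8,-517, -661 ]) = [ - 876,  -  661, - 587, -523, - 517, - 655/8, - 72,  -  141/8,789/8, 194, 369, 389, 415, 686]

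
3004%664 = 348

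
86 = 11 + 75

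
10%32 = 10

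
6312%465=267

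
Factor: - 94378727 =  - 7459^1*12653^1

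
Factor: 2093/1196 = 2^(-2)*7^1 = 7/4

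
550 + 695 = 1245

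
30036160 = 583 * 51520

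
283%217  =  66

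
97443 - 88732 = 8711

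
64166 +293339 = 357505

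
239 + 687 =926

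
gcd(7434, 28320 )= 354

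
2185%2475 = 2185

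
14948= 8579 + 6369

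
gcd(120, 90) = 30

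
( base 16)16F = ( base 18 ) 127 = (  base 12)267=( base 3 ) 111121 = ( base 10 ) 367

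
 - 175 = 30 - 205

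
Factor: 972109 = 29^1*33521^1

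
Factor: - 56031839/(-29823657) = 3^( - 1) * 9941219^(-1 ) * 56031839^1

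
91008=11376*8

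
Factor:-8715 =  - 3^1 *5^1*7^1*83^1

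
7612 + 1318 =8930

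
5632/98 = 2816/49=57.47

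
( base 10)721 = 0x2d1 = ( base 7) 2050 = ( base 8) 1321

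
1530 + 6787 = 8317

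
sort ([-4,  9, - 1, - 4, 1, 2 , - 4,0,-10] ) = [-10,  -  4,-4, - 4,-1, 0, 1,2,9]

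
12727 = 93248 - 80521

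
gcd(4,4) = 4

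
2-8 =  -6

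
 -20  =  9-29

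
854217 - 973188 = - 118971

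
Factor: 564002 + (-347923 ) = 29^1*7451^1 = 216079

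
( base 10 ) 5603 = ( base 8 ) 12743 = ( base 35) 4k3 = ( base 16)15E3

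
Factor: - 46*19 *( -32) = 27968 = 2^6 *19^1 * 23^1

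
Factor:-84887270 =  - 2^1*5^1*13^1*349^1*1871^1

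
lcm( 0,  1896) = 0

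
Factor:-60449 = - 60449^1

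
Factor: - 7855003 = - 13^1*17^1*35543^1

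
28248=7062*4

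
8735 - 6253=2482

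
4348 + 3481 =7829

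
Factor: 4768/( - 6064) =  - 298/379 = - 2^1*149^1 * 379^( - 1)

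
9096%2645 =1161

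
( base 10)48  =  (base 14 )36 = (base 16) 30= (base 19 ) 2a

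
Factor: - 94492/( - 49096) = 2^( - 1) * 17^ ( - 1)*19^( - 2)*23623^1 = 23623/12274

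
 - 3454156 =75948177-79402333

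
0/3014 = 0  =  0.00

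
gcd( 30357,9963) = 9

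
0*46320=0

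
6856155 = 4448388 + 2407767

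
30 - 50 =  - 20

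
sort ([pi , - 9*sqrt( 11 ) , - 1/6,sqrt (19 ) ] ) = [ - 9*sqrt(11), - 1/6,  pi, sqrt( 19)] 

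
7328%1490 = 1368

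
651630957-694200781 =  -42569824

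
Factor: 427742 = 2^1*7^1 *30553^1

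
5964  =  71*84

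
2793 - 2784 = 9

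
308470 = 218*1415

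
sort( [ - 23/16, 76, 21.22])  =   [ - 23/16, 21.22, 76]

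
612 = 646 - 34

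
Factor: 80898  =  2^1*3^1*97^1*139^1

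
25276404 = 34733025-9456621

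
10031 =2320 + 7711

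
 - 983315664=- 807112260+-176203404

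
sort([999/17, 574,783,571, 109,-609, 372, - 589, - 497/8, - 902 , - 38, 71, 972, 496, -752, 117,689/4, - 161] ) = [ - 902, - 752,- 609, - 589, - 161, - 497/8,-38, 999/17, 71, 109,117, 689/4, 372, 496,571,  574, 783  ,  972 ] 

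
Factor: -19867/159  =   - 3^(-1 ) * 53^ ( - 1)*19867^1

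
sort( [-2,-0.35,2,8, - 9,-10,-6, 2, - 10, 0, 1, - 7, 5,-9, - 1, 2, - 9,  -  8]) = [  -  10, - 10, - 9, - 9, - 9,-8, - 7, - 6, - 2,-1 , - 0.35, 0, 1, 2, 2, 2,5,8]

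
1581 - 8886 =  - 7305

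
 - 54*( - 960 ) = 51840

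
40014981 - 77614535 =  - 37599554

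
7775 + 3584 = 11359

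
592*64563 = 38221296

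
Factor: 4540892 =2^2*73^1*15551^1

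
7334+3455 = 10789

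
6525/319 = 20+5/11 = 20.45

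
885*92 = 81420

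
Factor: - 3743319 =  - 3^1*23^1 * 54251^1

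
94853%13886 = 11537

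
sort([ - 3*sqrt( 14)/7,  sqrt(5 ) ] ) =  [-3 * sqrt( 14)/7, sqrt(5)] 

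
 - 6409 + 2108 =-4301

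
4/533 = 4/533 = 0.01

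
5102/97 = 52 + 58/97 = 52.60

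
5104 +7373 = 12477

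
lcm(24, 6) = 24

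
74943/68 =1102 +7/68  =  1102.10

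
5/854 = 5/854 = 0.01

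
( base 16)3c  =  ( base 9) 66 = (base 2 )111100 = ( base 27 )26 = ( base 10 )60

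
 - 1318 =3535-4853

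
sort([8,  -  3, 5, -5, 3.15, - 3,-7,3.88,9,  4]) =[ - 7, - 5,-3 , - 3, 3.15,3.88 , 4, 5,8,  9 ] 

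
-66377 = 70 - 66447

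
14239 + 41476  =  55715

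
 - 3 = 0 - 3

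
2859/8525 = 2859/8525=0.34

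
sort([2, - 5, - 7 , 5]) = [ - 7, - 5, 2, 5] 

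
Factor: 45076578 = 2^1*3^1*7512763^1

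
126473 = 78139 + 48334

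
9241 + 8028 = 17269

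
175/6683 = 175/6683  =  0.03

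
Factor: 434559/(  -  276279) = -144853/92093=-  19^(-1)*37^( - 1) * 41^1*131^(-1)*3533^1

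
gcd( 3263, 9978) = 1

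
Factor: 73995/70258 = 2^( - 1 )*3^1*5^1 * 4933^1 * 35129^ ( - 1)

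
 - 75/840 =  - 1 +51/56 = - 0.09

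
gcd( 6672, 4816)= 16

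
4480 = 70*64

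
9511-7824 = 1687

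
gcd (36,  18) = 18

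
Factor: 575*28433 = 5^2  *  23^1*28433^1 = 16348975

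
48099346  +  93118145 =141217491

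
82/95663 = 82/95663 = 0.00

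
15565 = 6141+9424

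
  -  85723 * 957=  - 82036911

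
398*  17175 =6835650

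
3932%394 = 386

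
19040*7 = 133280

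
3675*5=18375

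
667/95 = 667/95 = 7.02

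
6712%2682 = 1348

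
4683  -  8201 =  - 3518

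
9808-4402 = 5406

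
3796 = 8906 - 5110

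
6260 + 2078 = 8338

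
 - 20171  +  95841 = 75670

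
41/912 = 41/912 = 0.04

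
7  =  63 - 56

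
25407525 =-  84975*( - 299 )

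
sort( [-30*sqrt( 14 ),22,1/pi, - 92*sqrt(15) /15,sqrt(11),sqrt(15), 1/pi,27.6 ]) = [ -30 * sqrt(14), - 92*sqrt ( 15 ) /15,1/pi,1/pi , sqrt( 11),  sqrt ( 15),22, 27.6 ] 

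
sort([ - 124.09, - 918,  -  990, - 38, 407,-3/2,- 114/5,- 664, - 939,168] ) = [ - 990, - 939, - 918, - 664 ,  -  124.09, - 38, - 114/5, - 3/2, 168,407 ] 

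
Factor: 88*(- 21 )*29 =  - 53592 = - 2^3*3^1 * 7^1*11^1*29^1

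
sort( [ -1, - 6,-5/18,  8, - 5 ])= [ - 6 , - 5, - 1, - 5/18,8 ] 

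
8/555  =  8/555 = 0.01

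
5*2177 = 10885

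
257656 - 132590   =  125066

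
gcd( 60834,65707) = 1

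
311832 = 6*51972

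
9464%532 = 420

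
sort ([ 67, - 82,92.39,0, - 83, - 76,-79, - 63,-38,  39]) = [ - 83, - 82, -79, - 76, - 63, - 38, 0, 39,  67,92.39]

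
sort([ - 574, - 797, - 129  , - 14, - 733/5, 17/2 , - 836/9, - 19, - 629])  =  [ - 797, - 629, - 574, - 733/5,  -  129, - 836/9,-19, -14,17/2]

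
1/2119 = 1/2119 = 0.00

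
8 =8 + 0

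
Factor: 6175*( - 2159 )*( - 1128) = 15038298600  =  2^3* 3^1 *5^2*13^1*17^1*19^1*47^1*127^1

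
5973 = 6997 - 1024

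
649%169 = 142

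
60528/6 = 10088 = 10088.00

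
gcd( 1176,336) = 168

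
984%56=32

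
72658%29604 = 13450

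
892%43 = 32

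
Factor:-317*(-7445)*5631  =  3^1 * 5^1*317^1*1489^1*1877^1 = 13289526015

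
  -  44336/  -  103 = 44336/103 =430.45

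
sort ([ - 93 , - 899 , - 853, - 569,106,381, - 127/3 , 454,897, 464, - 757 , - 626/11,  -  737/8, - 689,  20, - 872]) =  [ - 899, - 872, - 853, - 757 , - 689, - 569,-93 , - 737/8, - 626/11 , - 127/3, 20 , 106, 381,454,464,897] 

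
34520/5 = 6904   =  6904.00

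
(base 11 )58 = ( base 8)77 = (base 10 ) 63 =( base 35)1s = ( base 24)2F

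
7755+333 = 8088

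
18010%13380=4630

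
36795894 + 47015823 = 83811717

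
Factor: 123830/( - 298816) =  - 305/736 = - 2^( - 5)*5^1*23^( - 1)* 61^1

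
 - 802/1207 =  - 1 + 405/1207 = -0.66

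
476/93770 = 238/46885 = 0.01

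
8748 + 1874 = 10622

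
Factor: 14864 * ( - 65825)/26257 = - 2^4*5^2*7^( - 1 )*11^( - 2)*31^ ( - 1 )*929^1*2633^1  =  - 978422800/26257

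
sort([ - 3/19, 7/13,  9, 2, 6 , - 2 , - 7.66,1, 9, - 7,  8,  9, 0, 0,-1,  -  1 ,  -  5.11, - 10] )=[ - 10, - 7.66, - 7, - 5.11, - 2, - 1, - 1, - 3/19,0, 0, 7/13, 1, 2, 6,8, 9,9, 9 ]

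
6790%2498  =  1794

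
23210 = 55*422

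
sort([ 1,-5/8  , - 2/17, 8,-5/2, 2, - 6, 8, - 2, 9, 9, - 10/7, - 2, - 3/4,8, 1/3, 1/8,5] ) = [ - 6,-5/2, - 2, - 2, - 10/7 , - 3/4, - 5/8, - 2/17,1/8, 1/3,  1, 2, 5, 8, 8,  8, 9, 9 ]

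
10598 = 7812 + 2786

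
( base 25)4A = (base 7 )215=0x6E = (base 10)110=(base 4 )1232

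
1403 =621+782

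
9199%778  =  641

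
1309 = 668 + 641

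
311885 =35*8911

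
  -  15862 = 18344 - 34206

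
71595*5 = 357975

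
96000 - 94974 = 1026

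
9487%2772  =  1171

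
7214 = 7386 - 172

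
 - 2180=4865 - 7045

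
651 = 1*651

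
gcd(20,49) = 1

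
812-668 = 144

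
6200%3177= 3023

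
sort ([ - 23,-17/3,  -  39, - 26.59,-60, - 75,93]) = [ - 75, - 60, - 39, - 26.59, - 23, - 17/3,93] 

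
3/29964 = 1/9988= 0.00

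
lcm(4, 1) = 4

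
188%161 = 27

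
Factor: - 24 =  - 2^3 *3^1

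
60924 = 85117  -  24193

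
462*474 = 218988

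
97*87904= 8526688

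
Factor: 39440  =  2^4*5^1*17^1*  29^1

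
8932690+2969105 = 11901795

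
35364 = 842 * 42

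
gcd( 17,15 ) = 1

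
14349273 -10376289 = 3972984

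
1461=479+982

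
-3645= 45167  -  48812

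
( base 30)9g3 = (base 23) G54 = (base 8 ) 20607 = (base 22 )HG3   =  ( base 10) 8583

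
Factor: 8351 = 7^1*1193^1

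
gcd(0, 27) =27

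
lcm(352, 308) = 2464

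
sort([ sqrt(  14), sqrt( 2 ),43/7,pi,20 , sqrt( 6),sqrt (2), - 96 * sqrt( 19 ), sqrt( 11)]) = [- 96  *  sqrt (19 ),sqrt(2),sqrt(2), sqrt(6 ),pi,sqrt( 11),sqrt( 14 ), 43/7 , 20 ] 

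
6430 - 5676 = 754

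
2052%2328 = 2052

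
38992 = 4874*8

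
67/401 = 67/401 =0.17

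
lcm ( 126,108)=756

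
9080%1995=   1100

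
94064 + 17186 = 111250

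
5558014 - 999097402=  - 993539388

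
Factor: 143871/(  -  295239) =-403/827= - 13^1*31^1* 827^( - 1)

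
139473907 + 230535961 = 370009868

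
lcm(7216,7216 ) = 7216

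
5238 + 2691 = 7929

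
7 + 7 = 14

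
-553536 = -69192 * 8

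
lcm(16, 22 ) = 176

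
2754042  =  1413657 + 1340385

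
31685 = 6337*5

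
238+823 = 1061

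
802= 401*2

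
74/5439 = 2/147 = 0.01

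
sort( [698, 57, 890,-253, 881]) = [ - 253, 57, 698, 881, 890]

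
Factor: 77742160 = 2^4 * 5^1*71^1*13687^1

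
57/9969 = 19/3323 = 0.01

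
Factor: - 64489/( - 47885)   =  5^( -1) * 61^ (- 1 )*157^(- 1)*64489^1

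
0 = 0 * 9400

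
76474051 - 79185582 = - 2711531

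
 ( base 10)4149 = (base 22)8CD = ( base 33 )3qo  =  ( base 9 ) 5620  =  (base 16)1035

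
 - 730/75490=- 73/7549 = - 0.01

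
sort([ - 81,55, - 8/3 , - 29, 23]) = [ - 81, - 29,-8/3,23,55 ] 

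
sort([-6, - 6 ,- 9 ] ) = [-9, - 6,- 6]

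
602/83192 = 301/41596 = 0.01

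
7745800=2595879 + 5149921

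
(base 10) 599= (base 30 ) jt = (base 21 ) 17b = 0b1001010111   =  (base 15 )29E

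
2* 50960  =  101920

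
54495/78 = 18165/26 = 698.65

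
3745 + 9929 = 13674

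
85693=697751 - 612058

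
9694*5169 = 50108286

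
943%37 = 18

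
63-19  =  44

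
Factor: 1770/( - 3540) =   -  1/2 = - 2^(-1)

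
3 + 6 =9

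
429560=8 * 53695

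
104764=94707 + 10057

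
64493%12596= 1513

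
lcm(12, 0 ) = 0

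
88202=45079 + 43123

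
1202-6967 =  - 5765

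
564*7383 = 4164012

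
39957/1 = 39957  =  39957.00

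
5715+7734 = 13449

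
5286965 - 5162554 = 124411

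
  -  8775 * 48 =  - 421200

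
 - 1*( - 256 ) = 256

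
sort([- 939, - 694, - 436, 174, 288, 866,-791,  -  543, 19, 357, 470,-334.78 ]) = [ -939,-791, - 694,  -  543, - 436, -334.78, 19,174,288,357,470,866 ] 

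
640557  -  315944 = 324613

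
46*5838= 268548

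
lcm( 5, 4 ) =20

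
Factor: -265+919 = 2^1*3^1*109^1 = 654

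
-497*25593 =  - 12719721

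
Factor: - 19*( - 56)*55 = 2^3*5^1*7^1*11^1*19^1 = 58520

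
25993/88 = 2363/8 = 295.38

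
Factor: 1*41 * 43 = 1763 = 41^1*43^1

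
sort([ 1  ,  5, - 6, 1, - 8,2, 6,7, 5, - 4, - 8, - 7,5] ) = [ - 8,-8, - 7,-6 , - 4,  1, 1, 2,5, 5,5,6,7]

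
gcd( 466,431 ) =1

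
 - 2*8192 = - 16384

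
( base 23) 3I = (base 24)3F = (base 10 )87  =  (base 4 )1113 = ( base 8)127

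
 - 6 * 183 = - 1098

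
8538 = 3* 2846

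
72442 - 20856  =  51586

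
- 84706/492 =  - 173 + 5/6 = -172.17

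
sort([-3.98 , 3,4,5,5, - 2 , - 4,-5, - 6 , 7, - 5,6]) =[ - 6, - 5, - 5 ,  -  4, - 3.98, - 2, 3,  4, 5 , 5,6,7 ] 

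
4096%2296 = 1800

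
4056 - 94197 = - 90141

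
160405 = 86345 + 74060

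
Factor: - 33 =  - 3^1*11^1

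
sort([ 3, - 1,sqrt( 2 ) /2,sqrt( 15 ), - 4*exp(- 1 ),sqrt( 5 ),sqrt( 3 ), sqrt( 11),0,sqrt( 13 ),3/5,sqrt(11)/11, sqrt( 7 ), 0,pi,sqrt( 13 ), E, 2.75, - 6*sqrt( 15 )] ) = [ - 6*sqrt( 15 ), - 4*exp( -1 ), - 1, 0,0, sqrt(  11) /11,3/5,sqrt( 2) /2 , sqrt (3 ), sqrt(5 ), sqrt(7 ),E , 2.75 , 3,  pi , sqrt ( 11 ), sqrt(13 ),sqrt(13 ),sqrt(15) ] 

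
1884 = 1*1884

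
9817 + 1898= 11715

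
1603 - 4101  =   - 2498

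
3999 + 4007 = 8006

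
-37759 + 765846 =728087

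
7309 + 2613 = 9922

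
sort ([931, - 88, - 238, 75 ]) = [ - 238, - 88 , 75,931] 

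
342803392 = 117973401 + 224829991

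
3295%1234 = 827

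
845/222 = 3  +  179/222 = 3.81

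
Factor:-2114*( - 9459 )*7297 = 145913190822 = 2^1*3^2*7^1 * 151^1*1051^1*7297^1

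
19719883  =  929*21227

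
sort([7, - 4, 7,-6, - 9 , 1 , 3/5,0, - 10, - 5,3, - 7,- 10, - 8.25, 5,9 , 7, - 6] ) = [ - 10, - 10, - 9, - 8.25,  -  7, - 6 ,-6, - 5, - 4,0,3/5, 1,3, 5, 7, 7,7,9 ] 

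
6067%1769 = 760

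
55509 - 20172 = 35337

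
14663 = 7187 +7476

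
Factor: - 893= - 19^1 * 47^1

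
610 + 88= 698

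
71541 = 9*7949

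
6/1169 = 6/1169 = 0.01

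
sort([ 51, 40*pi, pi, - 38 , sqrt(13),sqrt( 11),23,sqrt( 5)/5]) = [ - 38,sqrt(5)/5,pi,sqrt(11), sqrt( 13), 23, 51,  40 * pi ] 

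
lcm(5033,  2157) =15099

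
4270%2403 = 1867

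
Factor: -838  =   - 2^1  *  419^1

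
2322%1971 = 351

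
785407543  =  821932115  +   - 36524572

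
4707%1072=419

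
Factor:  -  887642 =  - 2^1*7^1*19^1*47^1*71^1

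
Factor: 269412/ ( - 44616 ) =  - 157/26= - 2^(-1) * 13^(-1)*157^1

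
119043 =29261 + 89782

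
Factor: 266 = 2^1*7^1*19^1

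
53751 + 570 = 54321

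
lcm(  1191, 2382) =2382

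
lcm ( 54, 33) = 594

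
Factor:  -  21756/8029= -84/31 = - 2^2*3^1 *7^1*31^(-1)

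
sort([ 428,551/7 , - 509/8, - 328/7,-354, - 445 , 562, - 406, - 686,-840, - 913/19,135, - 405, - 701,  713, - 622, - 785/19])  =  [ - 840, - 701  , - 686 ,  -  622, - 445,-406, - 405, - 354 , - 509/8, - 913/19, - 328/7 , - 785/19,  551/7,135 , 428, 562, 713 ] 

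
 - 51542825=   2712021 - 54254846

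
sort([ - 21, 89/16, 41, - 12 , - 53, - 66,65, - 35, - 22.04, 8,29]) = [ - 66, - 53, - 35, - 22.04, - 21,-12,  89/16 , 8,29,41,65 ]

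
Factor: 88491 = 3^1*13^1*2269^1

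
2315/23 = 100  +  15/23 = 100.65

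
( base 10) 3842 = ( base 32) 3O2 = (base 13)1997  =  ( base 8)7402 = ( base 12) 2282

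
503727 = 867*581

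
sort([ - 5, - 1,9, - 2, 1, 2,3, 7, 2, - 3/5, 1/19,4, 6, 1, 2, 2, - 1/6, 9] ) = [ - 5, - 2,  -  1, - 3/5, - 1/6,1/19, 1, 1,2, 2, 2, 2,3,4, 6 , 7,9 , 9]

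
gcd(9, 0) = 9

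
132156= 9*14684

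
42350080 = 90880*466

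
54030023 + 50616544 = 104646567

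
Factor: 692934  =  2^1 * 3^1*11^1 *10499^1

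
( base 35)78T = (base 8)21264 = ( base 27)c51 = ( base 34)7na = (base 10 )8884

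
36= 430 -394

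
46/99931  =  46/99931 =0.00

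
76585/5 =15317=15317.00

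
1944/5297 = 1944/5297 = 0.37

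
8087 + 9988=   18075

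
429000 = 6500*66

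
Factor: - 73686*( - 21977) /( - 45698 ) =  -3^1*73^( - 1)*313^ ( - 1)*12281^1 * 21977^1 = -809698611/22849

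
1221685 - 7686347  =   - 6464662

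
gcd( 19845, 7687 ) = 1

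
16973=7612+9361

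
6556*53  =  347468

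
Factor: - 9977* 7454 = -2^1*11^1*907^1 * 3727^1  =  - 74368558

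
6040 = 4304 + 1736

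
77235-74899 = 2336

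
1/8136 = 1/8136 = 0.00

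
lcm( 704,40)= 3520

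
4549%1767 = 1015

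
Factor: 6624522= 2^1*3^2*368029^1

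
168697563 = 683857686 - 515160123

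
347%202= 145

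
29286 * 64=1874304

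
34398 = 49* 702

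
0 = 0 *6088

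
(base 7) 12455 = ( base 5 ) 101243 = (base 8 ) 6373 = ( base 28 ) 46J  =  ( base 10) 3323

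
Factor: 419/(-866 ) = -2^( - 1)*419^1*433^( - 1) 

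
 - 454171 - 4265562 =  - 4719733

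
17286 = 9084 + 8202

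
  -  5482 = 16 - 5498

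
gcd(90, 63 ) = 9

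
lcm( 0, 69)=0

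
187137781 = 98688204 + 88449577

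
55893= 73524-17631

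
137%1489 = 137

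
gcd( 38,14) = 2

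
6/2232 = 1/372 = 0.00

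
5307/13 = 408 +3/13 = 408.23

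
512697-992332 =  - 479635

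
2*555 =1110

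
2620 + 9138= 11758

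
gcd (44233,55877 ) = 71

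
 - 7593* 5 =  - 37965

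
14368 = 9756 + 4612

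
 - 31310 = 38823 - 70133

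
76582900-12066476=64516424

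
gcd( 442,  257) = 1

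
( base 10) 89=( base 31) 2R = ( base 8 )131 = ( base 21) 45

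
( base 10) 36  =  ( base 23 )1D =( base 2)100100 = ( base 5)121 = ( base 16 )24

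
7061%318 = 65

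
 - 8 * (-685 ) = 5480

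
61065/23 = 2655  =  2655.00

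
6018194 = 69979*86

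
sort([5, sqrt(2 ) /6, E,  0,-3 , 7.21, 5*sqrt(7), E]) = [-3,0, sqrt( 2)/6,E, E,5,7.21 , 5*sqrt ( 7) ] 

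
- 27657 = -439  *63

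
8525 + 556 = 9081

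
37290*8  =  298320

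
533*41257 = 21989981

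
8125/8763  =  8125/8763=0.93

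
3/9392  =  3/9392= 0.00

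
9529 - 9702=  - 173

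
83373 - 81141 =2232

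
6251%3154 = 3097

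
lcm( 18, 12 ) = 36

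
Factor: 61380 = 2^2*3^2*5^1*11^1* 31^1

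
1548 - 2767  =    -  1219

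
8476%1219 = 1162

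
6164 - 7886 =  - 1722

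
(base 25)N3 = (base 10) 578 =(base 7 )1454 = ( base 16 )242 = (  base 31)IK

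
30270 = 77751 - 47481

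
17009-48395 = -31386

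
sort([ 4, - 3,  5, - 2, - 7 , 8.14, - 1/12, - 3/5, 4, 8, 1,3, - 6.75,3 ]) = [ - 7, -6.75, - 3,-2,- 3/5, - 1/12, 1,3,3,  4, 4, 5, 8,8.14 ]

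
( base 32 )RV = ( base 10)895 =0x37F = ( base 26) 18b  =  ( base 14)47D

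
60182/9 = 6686 + 8/9= 6686.89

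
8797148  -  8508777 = 288371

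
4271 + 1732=6003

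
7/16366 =1/2338 = 0.00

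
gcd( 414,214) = 2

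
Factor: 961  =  31^2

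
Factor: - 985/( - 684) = 2^( - 2)*3^( - 2 )*5^1*19^( - 1 ) * 197^1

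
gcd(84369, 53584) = 1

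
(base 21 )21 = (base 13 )34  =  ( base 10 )43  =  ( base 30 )1D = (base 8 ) 53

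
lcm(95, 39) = 3705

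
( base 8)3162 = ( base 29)1rq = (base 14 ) 85c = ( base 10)1650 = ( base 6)11350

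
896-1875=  -979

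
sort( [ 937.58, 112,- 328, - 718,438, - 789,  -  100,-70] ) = [- 789, - 718,-328,-100, - 70,112, 438,937.58]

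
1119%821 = 298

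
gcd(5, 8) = 1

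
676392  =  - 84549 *(  -  8)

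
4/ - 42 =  - 2/21 =- 0.10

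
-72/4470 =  - 12/745 = - 0.02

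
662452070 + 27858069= 690310139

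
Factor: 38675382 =2^1 * 3^1*41^1*157217^1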